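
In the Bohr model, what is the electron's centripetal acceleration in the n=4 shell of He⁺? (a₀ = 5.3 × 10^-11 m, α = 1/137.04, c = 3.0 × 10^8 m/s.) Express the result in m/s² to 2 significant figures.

r = n²a₀/Z = 4.2 × 10^-10 m, v = Zαc/n = 1.1 × 10^6 m/s
a = v²/r = (1.1 × 10^6)² / 4.2 × 10^-10 = 2.8 × 10^21 m/s²

2.8 × 10^21 m/s²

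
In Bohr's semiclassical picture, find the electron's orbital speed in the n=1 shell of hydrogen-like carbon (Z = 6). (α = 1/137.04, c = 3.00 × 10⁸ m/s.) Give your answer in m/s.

1.31 × 10⁷ m/s

v_n = Zαc/n = 6 × 0.00730 × 3.00 × 10⁸ / 1
    = 1.31 × 10⁷ m/s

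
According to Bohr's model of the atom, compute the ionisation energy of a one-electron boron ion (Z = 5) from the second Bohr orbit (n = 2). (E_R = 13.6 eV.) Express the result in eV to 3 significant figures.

85.0 eV

E_n = −E_R·Z²/n² = −13.6 × 5²/2² eV = -85.0 eV
Ionisation energy = −E_n = 85.0 eV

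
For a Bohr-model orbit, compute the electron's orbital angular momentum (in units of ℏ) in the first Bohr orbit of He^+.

1

L_n = nℏ, so L/ℏ = n = 1.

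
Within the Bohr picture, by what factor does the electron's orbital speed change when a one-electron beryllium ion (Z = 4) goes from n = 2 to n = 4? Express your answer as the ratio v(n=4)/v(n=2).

v ∝ Z^1 · n^-1; with Z fixed, v ∝ n^-1.
v(n=4)/v(n=2) = (4/2)^-1 = 1/2

1/2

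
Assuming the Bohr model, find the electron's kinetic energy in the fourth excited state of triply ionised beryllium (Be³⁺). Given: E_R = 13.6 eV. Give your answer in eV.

8.70 eV

For a Coulomb orbit the virial theorem gives K = −E_n.
E_n = −E_R·Z²/n², so K = E_R·Z²/n² = 13.6 × 4²/5² = 8.70 eV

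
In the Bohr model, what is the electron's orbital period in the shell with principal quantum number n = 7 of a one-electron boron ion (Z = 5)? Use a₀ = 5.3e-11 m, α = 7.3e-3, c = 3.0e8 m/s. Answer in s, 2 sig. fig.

2.1e-15 s

r = n²a₀/Z = 7²·5.3e-11/5 = 5.2e-10 m
v = Zαc/n = 5·0.0073·3.0e8/7 = 1.6e6 m/s
T = 2πr/v = 2.1e-15 s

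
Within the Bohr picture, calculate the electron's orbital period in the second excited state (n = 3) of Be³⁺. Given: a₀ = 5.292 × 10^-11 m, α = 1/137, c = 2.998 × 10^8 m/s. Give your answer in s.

2.564 × 10^-16 s

r = n²a₀/Z = 3²·5.292 × 10^-11/4 = 1.191 × 10^-10 m
v = Zαc/n = 4·0.007299·2.998 × 10^8/3 = 2.918 × 10^6 m/s
T = 2πr/v = 2.564 × 10^-16 s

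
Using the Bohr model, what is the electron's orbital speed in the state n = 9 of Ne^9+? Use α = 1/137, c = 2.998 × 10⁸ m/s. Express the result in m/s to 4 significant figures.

v_n = Zαc/n = 10 × 0.007299 × 2.998 × 10⁸ / 9
    = 2.431 × 10⁶ m/s

2.431 × 10⁶ m/s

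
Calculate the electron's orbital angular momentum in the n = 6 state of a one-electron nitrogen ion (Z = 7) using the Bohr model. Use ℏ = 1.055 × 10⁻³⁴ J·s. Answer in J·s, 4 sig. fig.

L_n = nℏ = 6 × 1.055 × 10⁻³⁴ = 6.330 × 10⁻³⁴ J·s

6.330 × 10⁻³⁴ J·s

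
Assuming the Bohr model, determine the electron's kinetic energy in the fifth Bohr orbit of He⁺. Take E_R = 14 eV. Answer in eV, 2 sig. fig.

2.2 eV

For a Coulomb orbit the virial theorem gives K = −E_n.
E_n = −E_R·Z²/n², so K = E_R·Z²/n² = 14 × 2²/5² = 2.2 eV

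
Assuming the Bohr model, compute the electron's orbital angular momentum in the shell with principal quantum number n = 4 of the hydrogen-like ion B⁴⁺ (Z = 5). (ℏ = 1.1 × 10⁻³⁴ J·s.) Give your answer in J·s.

4.4 × 10⁻³⁴ J·s

L_n = nℏ = 4 × 1.1 × 10⁻³⁴ = 4.4 × 10⁻³⁴ J·s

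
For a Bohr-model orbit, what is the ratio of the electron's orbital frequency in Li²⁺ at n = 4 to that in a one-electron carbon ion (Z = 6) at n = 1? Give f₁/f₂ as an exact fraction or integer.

f ∝ Z^2 · n^-3
f₁/f₂ = (3/6)^2 · (4/1)^-3 = 1/256

1/256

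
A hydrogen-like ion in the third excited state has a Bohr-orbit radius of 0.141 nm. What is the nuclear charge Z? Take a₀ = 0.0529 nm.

6

r_n = n²a₀/Z ⇒ Z = n²a₀/r = 4² × 0.0529 / 0.141 ≈ 6.00
Z = 6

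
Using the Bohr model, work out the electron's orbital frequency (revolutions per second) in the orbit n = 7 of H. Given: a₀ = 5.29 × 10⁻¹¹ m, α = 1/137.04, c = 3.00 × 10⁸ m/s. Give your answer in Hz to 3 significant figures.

1.92 × 10¹³ Hz

r = n²a₀/Z = 2.59 × 10⁻⁹ m, v = Zαc/n = 3.13 × 10⁵ m/s
f = v/(2πr) = 1.92 × 10¹³ Hz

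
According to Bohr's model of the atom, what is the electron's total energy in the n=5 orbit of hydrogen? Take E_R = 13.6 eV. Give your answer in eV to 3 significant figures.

-0.544 eV

E_n = −E_R·Z²/n² = −13.6 × 1²/5² = -0.544 eV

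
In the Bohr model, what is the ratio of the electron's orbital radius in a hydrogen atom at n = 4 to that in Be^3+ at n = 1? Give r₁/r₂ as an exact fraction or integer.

r ∝ Z^-1 · n^2
r₁/r₂ = (1/4)^-1 · (4/1)^2 = 64

64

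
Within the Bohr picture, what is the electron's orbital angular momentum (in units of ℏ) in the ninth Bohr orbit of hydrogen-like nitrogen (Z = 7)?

L_n = nℏ, so L/ℏ = n = 9.

9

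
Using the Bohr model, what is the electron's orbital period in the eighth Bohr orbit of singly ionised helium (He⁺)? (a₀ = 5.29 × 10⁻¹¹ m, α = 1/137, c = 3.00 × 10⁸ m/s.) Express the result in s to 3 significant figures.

r = n²a₀/Z = 8²·5.29 × 10⁻¹¹/2 = 1.69 × 10⁻⁹ m
v = Zαc/n = 2·0.00730·3.00 × 10⁸/8 = 5.47 × 10⁵ m/s
T = 2πr/v = 1.94 × 10⁻¹⁴ s

1.94 × 10⁻¹⁴ s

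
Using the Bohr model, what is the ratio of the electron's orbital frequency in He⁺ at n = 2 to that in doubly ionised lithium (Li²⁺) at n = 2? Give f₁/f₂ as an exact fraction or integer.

4/9

f ∝ Z^2 · n^-3
f₁/f₂ = (2/3)^2 · (2/2)^-3 = 4/9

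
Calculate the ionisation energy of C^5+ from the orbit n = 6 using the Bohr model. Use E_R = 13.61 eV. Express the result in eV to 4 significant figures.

E_n = −E_R·Z²/n² = −13.61 × 6²/6² eV = -13.61 eV
Ionisation energy = −E_n = 13.61 eV

13.61 eV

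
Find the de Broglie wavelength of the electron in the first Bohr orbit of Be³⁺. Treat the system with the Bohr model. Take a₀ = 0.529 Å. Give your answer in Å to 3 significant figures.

0.831 Å

The Bohr quantisation condition is nλ = 2πr_n.
r_n = n²a₀/Z = 0.132 Å
λ = 2πr_n/n = 2π·0.132/1 = 0.831 Å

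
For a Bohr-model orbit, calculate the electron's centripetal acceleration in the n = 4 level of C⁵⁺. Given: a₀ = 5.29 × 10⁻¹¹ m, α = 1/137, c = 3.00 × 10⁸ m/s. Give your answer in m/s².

7.65 × 10²² m/s²

r = n²a₀/Z = 1.41 × 10⁻¹⁰ m, v = Zαc/n = 3.28 × 10⁶ m/s
a = v²/r = (3.28 × 10⁶)² / 1.41 × 10⁻¹⁰ = 7.65 × 10²² m/s²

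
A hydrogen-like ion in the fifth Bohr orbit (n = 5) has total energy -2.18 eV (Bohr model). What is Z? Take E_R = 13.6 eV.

E_n = −E_R Z²/n² ⇒ Z² = −E_n n²/E_R = 2.18 × 5² / 13.6 ≈ 4.01
Z = 2

2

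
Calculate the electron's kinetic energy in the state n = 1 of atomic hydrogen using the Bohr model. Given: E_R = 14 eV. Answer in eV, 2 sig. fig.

For a Coulomb orbit the virial theorem gives K = −E_n.
E_n = −E_R·Z²/n², so K = E_R·Z²/n² = 14 × 1²/1² = 14 eV

14 eV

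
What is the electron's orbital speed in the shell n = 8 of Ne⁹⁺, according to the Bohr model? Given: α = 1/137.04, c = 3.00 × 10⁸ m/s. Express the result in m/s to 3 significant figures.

v_n = Zαc/n = 10 × 0.00730 × 3.00 × 10⁸ / 8
    = 2.74 × 10⁶ m/s

2.74 × 10⁶ m/s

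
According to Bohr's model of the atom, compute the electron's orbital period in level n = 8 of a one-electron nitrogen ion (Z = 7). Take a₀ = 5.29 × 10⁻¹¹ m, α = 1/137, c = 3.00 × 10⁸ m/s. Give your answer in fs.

r = n²a₀/Z = 8²·5.29 × 10⁻¹¹/7 = 4.84 × 10⁻¹⁰ m
v = Zαc/n = 7·0.00730·3.00 × 10⁸/8 = 1.92 × 10⁶ m/s
T = 2πr/v = 1.59 × 10⁻¹⁵ s = 1.59 fs

1.59 fs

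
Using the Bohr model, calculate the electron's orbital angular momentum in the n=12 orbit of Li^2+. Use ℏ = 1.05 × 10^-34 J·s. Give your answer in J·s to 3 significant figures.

L_n = nℏ = 12 × 1.05 × 10^-34 = 1.26 × 10^-33 J·s

1.26 × 10^-33 J·s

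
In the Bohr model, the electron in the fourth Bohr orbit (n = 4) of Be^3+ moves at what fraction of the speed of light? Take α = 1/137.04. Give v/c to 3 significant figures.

v_n = Zαc/n, so v/c = Zα/n = 4 × 0.00730 / 4 = 0.00730

0.00730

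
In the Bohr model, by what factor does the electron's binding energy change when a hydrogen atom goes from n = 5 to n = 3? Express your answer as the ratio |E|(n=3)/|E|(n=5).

|E| ∝ Z^2 · n^-2; with Z fixed, |E| ∝ n^-2.
|E|(n=3)/|E|(n=5) = (3/5)^-2 = 25/9

25/9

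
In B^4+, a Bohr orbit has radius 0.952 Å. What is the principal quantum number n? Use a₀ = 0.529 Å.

r_n = n²a₀/Z ⇒ n² = rZ/a₀ = 0.952 × 5 / 0.529 ≈ 9.00
n = 3

3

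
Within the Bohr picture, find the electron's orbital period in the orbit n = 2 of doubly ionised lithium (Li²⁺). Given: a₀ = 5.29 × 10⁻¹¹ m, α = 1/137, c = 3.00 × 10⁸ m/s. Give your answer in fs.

r = n²a₀/Z = 2²·5.29 × 10⁻¹¹/3 = 7.05 × 10⁻¹¹ m
v = Zαc/n = 3·0.00730·3.00 × 10⁸/2 = 3.28 × 10⁶ m/s
T = 2πr/v = 1.35 × 10⁻¹⁶ s = 0.135 fs

0.135 fs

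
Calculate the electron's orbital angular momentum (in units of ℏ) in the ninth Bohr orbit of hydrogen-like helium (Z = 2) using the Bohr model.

L_n = nℏ, so L/ℏ = n = 9.

9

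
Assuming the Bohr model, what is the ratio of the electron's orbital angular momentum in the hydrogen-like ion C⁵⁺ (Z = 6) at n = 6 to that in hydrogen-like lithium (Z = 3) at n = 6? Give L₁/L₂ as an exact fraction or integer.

1

L = nℏ is independent of Z.
L₁/L₂ = n₁/n₂ = 6/6 = 1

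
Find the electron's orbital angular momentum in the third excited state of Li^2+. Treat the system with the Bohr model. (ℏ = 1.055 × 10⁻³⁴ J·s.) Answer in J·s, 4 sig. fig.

4.220 × 10⁻³⁴ J·s

L_n = nℏ = 4 × 1.055 × 10⁻³⁴ = 4.220 × 10⁻³⁴ J·s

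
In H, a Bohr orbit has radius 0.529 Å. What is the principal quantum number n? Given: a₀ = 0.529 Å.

1

r_n = n²a₀/Z ⇒ n² = rZ/a₀ = 0.529 × 1 / 0.529 ≈ 1.00
n = 1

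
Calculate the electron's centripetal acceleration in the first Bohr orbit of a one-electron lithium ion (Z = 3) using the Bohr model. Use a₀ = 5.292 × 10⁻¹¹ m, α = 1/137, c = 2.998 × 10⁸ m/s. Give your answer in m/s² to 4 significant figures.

2.443 × 10²⁴ m/s²

r = n²a₀/Z = 1.764 × 10⁻¹¹ m, v = Zαc/n = 6.565 × 10⁶ m/s
a = v²/r = (6.565 × 10⁶)² / 1.764 × 10⁻¹¹ = 2.443 × 10²⁴ m/s²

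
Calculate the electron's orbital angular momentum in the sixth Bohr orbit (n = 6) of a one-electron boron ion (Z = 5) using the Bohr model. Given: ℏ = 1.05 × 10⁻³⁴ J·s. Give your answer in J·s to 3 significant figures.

6.30 × 10⁻³⁴ J·s

L_n = nℏ = 6 × 1.05 × 10⁻³⁴ = 6.30 × 10⁻³⁴ J·s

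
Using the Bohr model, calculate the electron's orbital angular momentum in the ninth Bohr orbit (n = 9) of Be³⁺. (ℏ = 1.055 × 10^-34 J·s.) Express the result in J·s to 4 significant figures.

9.495 × 10^-34 J·s

L_n = nℏ = 9 × 1.055 × 10^-34 = 9.495 × 10^-34 J·s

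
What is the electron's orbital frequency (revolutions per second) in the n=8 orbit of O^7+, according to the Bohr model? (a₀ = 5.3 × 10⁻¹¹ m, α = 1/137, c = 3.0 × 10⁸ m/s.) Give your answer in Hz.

8.2 × 10¹⁴ Hz

r = n²a₀/Z = 4.2 × 10⁻¹⁰ m, v = Zαc/n = 2.2 × 10⁶ m/s
f = v/(2πr) = 8.2 × 10¹⁴ Hz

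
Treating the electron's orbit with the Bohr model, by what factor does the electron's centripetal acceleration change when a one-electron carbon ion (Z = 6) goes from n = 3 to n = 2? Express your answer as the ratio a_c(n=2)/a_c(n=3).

81/16

a_c ∝ Z^3 · n^-4; with Z fixed, a_c ∝ n^-4.
a_c(n=2)/a_c(n=3) = (2/3)^-4 = 81/16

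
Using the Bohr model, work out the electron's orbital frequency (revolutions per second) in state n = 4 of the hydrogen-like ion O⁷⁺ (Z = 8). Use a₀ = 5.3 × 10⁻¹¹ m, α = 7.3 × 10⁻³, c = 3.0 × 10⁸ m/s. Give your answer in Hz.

r = n²a₀/Z = 1.1 × 10⁻¹⁰ m, v = Zαc/n = 4.4 × 10⁶ m/s
f = v/(2πr) = 6.6 × 10¹⁵ Hz

6.6 × 10¹⁵ Hz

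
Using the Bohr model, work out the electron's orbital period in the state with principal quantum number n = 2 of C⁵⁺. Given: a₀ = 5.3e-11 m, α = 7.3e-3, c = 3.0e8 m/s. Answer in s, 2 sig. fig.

r = n²a₀/Z = 2²·5.3e-11/6 = 3.5e-11 m
v = Zαc/n = 6·0.0073·3.0e8/2 = 6.6e6 m/s
T = 2πr/v = 3.4e-17 s

3.4e-17 s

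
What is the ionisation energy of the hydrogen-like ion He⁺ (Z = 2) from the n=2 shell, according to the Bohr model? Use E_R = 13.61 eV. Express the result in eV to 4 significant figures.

E_n = −E_R·Z²/n² = −13.61 × 2²/2² eV = -13.61 eV
Ionisation energy = −E_n = 13.61 eV

13.61 eV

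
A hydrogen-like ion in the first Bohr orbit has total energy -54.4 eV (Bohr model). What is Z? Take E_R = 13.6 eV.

E_n = −E_R Z²/n² ⇒ Z² = −E_n n²/E_R = 54.4 × 1² / 13.6 ≈ 4.00
Z = 2

2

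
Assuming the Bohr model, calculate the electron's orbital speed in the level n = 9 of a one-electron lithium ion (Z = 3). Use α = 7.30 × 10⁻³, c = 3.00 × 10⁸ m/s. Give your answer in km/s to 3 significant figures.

730 km/s

v_n = Zαc/n = 3 × 0.00730 × 3.00 × 10⁸ / 9
    = 730 km/s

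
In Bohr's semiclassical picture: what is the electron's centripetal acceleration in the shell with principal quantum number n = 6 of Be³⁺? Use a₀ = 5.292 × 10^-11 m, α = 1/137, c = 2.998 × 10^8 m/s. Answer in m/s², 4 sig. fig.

4.469 × 10^21 m/s²

r = n²a₀/Z = 4.763 × 10^-10 m, v = Zαc/n = 1.459 × 10^6 m/s
a = v²/r = (1.459 × 10^6)² / 4.763 × 10^-10 = 4.469 × 10^21 m/s²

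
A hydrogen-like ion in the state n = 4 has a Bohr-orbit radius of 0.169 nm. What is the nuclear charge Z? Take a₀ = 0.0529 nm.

r_n = n²a₀/Z ⇒ Z = n²a₀/r = 4² × 0.0529 / 0.169 ≈ 5.01
Z = 5

5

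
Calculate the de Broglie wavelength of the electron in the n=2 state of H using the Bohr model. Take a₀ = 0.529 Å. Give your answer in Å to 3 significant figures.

6.65 Å

The Bohr quantisation condition is nλ = 2πr_n.
r_n = n²a₀/Z = 2.12 Å
λ = 2πr_n/n = 2π·2.12/2 = 6.65 Å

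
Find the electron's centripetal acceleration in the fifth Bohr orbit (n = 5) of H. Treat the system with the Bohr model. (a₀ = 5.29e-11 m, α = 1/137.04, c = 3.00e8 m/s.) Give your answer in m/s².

r = n²a₀/Z = 1.32e-9 m, v = Zαc/n = 4.38e5 m/s
a = v²/r = (4.38e5)² / 1.32e-9 = 1.45e20 m/s²

1.45e20 m/s²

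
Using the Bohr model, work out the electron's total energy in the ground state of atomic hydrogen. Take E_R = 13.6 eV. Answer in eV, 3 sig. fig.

E_n = −E_R·Z²/n² = −13.6 × 1²/1² = -13.6 eV

-13.6 eV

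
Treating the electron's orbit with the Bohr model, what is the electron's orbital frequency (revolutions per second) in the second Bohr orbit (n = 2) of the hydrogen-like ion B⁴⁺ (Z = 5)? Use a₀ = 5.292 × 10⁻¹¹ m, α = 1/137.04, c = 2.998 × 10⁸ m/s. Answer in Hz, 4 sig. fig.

2.056 × 10¹⁶ Hz

r = n²a₀/Z = 4.234 × 10⁻¹¹ m, v = Zαc/n = 5.469 × 10⁶ m/s
f = v/(2πr) = 2.056 × 10¹⁶ Hz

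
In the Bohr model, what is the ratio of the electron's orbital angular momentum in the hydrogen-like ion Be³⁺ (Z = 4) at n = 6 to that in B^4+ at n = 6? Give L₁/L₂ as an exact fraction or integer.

1

L = nℏ is independent of Z.
L₁/L₂ = n₁/n₂ = 6/6 = 1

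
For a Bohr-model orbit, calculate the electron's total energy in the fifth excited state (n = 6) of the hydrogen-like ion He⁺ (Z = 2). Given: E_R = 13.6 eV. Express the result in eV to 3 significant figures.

E_n = −E_R·Z²/n² = −13.6 × 2²/6² = -1.51 eV

-1.51 eV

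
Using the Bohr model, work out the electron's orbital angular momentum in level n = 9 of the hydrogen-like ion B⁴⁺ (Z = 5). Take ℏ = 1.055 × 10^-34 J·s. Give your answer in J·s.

L_n = nℏ = 9 × 1.055 × 10^-34 = 9.495 × 10^-34 J·s

9.495 × 10^-34 J·s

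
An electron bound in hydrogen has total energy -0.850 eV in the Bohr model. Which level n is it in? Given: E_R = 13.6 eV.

4

E_n = −E_R Z²/n² ⇒ n² = E_R Z²/(−E_n) = 13.6 × 1² / 0.850 ≈ 16.00
n = 4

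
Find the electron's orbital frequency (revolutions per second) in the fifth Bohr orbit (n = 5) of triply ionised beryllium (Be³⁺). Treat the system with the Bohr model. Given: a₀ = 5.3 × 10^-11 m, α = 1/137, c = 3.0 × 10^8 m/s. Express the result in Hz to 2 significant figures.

r = n²a₀/Z = 3.3 × 10^-10 m, v = Zαc/n = 1.8 × 10^6 m/s
f = v/(2πr) = 8.4 × 10^14 Hz

8.4 × 10^14 Hz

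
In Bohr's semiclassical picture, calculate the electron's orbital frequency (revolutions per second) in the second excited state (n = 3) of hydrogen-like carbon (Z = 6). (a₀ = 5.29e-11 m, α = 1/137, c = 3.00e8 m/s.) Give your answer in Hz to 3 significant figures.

r = n²a₀/Z = 7.94e-11 m, v = Zαc/n = 4.38e6 m/s
f = v/(2πr) = 8.78e15 Hz

8.78e15 Hz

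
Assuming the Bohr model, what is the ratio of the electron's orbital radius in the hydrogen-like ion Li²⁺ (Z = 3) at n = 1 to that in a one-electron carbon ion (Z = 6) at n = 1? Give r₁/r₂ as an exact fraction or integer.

r ∝ Z^-1 · n^2
r₁/r₂ = (3/6)^-1 · (1/1)^2 = 2

2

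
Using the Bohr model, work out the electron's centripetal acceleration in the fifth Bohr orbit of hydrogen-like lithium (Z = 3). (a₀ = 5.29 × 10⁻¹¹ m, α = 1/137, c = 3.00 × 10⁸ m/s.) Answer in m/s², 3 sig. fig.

r = n²a₀/Z = 4.41 × 10⁻¹⁰ m, v = Zαc/n = 1.31 × 10⁶ m/s
a = v²/r = (1.31 × 10⁶)² / 4.41 × 10⁻¹⁰ = 3.92 × 10²¹ m/s²

3.92 × 10²¹ m/s²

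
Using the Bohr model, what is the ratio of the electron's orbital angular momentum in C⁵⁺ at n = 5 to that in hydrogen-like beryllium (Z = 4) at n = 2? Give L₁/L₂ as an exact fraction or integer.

L = nℏ is independent of Z.
L₁/L₂ = n₁/n₂ = 5/2 = 5/2

5/2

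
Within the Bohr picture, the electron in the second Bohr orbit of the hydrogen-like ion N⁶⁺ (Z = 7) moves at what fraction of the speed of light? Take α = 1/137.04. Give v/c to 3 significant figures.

0.0255

v_n = Zαc/n, so v/c = Zα/n = 7 × 0.00730 / 2 = 0.0255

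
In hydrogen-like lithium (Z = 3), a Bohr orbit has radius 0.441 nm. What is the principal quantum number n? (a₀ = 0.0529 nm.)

r_n = n²a₀/Z ⇒ n² = rZ/a₀ = 0.441 × 3 / 0.0529 ≈ 25.01
n = 5

5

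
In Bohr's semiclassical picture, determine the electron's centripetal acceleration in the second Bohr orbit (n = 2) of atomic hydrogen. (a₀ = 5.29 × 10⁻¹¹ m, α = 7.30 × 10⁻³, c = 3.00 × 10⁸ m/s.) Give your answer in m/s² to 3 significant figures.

5.67 × 10²¹ m/s²

r = n²a₀/Z = 2.12 × 10⁻¹⁰ m, v = Zαc/n = 1.09 × 10⁶ m/s
a = v²/r = (1.09 × 10⁶)² / 2.12 × 10⁻¹⁰ = 5.67 × 10²¹ m/s²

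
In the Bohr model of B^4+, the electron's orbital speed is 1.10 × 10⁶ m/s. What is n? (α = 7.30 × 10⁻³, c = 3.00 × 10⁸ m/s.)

10

v_n = Zαc/n ⇒ n = Zαc/v = 5 × 0.00730 × 3.00 × 10⁸ / 1.10 × 10⁶ ≈ 9.95
n = 10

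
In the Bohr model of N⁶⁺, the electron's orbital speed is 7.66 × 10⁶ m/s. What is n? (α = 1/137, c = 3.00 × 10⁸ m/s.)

2

v_n = Zαc/n ⇒ n = Zαc/v = 7 × 0.00730 × 3.00 × 10⁸ / 7.66 × 10⁶ ≈ 2.00
n = 2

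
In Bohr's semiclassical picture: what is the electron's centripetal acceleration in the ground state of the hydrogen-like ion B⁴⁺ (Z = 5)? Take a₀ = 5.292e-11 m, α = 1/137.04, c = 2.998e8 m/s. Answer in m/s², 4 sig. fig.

1.130e25 m/s²

r = n²a₀/Z = 1.058e-11 m, v = Zαc/n = 1.094e7 m/s
a = v²/r = (1.094e7)² / 1.058e-11 = 1.130e25 m/s²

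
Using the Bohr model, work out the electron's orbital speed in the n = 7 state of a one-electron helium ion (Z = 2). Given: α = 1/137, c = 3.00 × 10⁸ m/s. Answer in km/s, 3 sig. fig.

626 km/s

v_n = Zαc/n = 2 × 0.00730 × 3.00 × 10⁸ / 7
    = 626 km/s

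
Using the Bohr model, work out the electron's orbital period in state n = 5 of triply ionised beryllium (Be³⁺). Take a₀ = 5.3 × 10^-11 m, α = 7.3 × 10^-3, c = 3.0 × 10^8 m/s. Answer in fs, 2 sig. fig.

1.2 fs

r = n²a₀/Z = 5²·5.3 × 10^-11/4 = 3.3 × 10^-10 m
v = Zαc/n = 4·0.0073·3.0 × 10^8/5 = 1.8 × 10^6 m/s
T = 2πr/v = 1.2 × 10^-15 s = 1.2 fs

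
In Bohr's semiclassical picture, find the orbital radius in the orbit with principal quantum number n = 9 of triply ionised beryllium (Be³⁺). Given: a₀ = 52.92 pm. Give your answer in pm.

1072 pm

r_n = n²a₀/Z = 9² × 52.92 / 4
    = 81 × 52.92 / 4 = 1072 pm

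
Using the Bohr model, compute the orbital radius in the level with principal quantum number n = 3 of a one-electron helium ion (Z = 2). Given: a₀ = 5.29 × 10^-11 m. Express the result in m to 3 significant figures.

r_n = n²a₀/Z = 3² × 5.29 × 10^-11 / 2
    = 9 × 5.29 × 10^-11 / 2 = 2.38 × 10^-10 m

2.38 × 10^-10 m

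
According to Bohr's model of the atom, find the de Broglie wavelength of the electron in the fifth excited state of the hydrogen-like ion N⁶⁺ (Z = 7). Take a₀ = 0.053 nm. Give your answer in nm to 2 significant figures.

The Bohr quantisation condition is nλ = 2πr_n.
r_n = n²a₀/Z = 0.27 nm
λ = 2πr_n/n = 2π·0.27/6 = 0.29 nm

0.29 nm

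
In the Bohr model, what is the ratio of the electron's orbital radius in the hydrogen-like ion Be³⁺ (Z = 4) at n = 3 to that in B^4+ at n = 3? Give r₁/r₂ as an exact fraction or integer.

r ∝ Z^-1 · n^2
r₁/r₂ = (4/5)^-1 · (3/3)^2 = 5/4

5/4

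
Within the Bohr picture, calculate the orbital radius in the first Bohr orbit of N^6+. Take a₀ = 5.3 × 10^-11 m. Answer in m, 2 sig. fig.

r_n = n²a₀/Z = 1² × 5.3 × 10^-11 / 7
    = 1 × 5.3 × 10^-11 / 7 = 7.6 × 10^-12 m

7.6 × 10^-12 m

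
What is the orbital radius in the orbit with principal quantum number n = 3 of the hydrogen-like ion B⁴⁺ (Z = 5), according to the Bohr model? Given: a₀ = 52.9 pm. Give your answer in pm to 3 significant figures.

r_n = n²a₀/Z = 3² × 52.9 / 5
    = 9 × 52.9 / 5 = 95.2 pm

95.2 pm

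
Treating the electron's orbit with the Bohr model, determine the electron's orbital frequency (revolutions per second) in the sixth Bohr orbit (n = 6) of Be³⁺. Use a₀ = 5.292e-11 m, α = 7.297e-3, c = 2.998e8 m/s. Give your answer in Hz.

r = n²a₀/Z = 4.763e-10 m, v = Zαc/n = 1.458e6 m/s
f = v/(2πr) = 4.874e14 Hz

4.874e14 Hz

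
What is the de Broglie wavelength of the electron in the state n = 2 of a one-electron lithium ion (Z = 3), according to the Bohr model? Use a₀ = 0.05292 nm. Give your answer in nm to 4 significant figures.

The Bohr quantisation condition is nλ = 2πr_n.
r_n = n²a₀/Z = 0.07056 nm
λ = 2πr_n/n = 2π·0.07056/2 = 0.2217 nm

0.2217 nm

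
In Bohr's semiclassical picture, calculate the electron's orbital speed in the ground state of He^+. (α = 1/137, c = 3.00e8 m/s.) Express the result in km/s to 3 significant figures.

4380 km/s

v_n = Zαc/n = 2 × 0.00730 × 3.00e8 / 1
    = 4380 km/s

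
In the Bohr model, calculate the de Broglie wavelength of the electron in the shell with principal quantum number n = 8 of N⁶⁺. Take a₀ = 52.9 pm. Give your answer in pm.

The Bohr quantisation condition is nλ = 2πr_n.
r_n = n²a₀/Z = 484 pm
λ = 2πr_n/n = 2π·484/8 = 380 pm

380 pm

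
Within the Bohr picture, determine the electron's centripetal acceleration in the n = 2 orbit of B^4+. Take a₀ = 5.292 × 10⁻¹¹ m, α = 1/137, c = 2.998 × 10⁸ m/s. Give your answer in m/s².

7.070 × 10²³ m/s²

r = n²a₀/Z = 4.234 × 10⁻¹¹ m, v = Zαc/n = 5.471 × 10⁶ m/s
a = v²/r = (5.471 × 10⁶)² / 4.234 × 10⁻¹¹ = 7.070 × 10²³ m/s²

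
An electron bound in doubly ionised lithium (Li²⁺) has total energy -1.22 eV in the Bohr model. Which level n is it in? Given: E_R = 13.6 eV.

10

E_n = −E_R Z²/n² ⇒ n² = E_R Z²/(−E_n) = 13.6 × 3² / 1.22 ≈ 100.33
n = 10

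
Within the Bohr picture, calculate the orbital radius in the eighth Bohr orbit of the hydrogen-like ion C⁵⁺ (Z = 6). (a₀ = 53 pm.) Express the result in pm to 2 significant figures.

r_n = n²a₀/Z = 8² × 53 / 6
    = 64 × 53 / 6 = 570 pm

570 pm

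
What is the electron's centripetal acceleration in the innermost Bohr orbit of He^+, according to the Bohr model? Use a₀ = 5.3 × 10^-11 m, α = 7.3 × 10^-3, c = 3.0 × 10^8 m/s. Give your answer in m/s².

r = n²a₀/Z = 2.6 × 10^-11 m, v = Zαc/n = 4.4 × 10^6 m/s
a = v²/r = (4.4 × 10^6)² / 2.6 × 10^-11 = 7.2 × 10^23 m/s²

7.2 × 10^23 m/s²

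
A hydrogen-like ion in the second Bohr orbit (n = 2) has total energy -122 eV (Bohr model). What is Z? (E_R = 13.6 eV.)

6

E_n = −E_R Z²/n² ⇒ Z² = −E_n n²/E_R = 122 × 2² / 13.6 ≈ 35.88
Z = 6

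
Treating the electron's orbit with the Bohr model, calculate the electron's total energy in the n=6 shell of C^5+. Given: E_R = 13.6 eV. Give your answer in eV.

E_n = −E_R·Z²/n² = −13.6 × 6²/6² = -13.6 eV

-13.6 eV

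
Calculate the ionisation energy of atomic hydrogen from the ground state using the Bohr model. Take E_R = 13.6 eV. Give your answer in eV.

13.6 eV

E_n = −E_R·Z²/n² = −13.6 × 1²/1² eV = -13.6 eV
Ionisation energy = −E_n = 13.6 eV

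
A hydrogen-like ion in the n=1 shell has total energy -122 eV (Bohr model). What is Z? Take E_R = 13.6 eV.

E_n = −E_R Z²/n² ⇒ Z² = −E_n n²/E_R = 122 × 1² / 13.6 ≈ 8.97
Z = 3

3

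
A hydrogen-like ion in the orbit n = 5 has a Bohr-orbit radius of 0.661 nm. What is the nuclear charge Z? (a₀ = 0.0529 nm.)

r_n = n²a₀/Z ⇒ Z = n²a₀/r = 5² × 0.0529 / 0.661 ≈ 2.00
Z = 2

2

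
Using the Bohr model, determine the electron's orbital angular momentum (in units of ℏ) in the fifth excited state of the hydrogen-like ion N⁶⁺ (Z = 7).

6

L_n = nℏ, so L/ℏ = n = 6.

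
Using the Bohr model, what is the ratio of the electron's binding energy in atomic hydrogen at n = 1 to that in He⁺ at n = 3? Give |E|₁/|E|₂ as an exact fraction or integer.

9/4

|E| ∝ Z^2 · n^-2
|E|₁/|E|₂ = (1/2)^2 · (1/3)^-2 = 9/4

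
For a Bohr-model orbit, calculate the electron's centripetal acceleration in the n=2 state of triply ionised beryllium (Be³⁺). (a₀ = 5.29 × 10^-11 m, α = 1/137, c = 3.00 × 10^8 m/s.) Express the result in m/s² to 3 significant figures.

3.63 × 10^23 m/s²

r = n²a₀/Z = 5.29 × 10^-11 m, v = Zαc/n = 4.38 × 10^6 m/s
a = v²/r = (4.38 × 10^6)² / 5.29 × 10^-11 = 3.63 × 10^23 m/s²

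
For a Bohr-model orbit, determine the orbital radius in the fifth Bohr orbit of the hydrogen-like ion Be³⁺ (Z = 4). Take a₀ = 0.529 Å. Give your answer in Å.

3.31 Å

r_n = n²a₀/Z = 5² × 0.529 / 4
    = 25 × 0.529 / 4 = 3.31 Å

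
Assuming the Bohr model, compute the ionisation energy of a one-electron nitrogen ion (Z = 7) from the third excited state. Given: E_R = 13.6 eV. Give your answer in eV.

41.6 eV

E_n = −E_R·Z²/n² = −13.6 × 7²/4² eV = -41.6 eV
Ionisation energy = −E_n = 41.6 eV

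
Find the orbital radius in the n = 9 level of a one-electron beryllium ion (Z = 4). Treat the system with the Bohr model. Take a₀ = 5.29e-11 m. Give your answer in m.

r_n = n²a₀/Z = 9² × 5.29e-11 / 4
    = 81 × 5.29e-11 / 4 = 1.07e-9 m

1.07e-9 m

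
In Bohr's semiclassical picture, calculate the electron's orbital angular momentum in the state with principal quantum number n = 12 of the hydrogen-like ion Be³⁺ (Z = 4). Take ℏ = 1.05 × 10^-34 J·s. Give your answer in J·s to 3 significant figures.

L_n = nℏ = 12 × 1.05 × 10^-34 = 1.26 × 10^-33 J·s

1.26 × 10^-33 J·s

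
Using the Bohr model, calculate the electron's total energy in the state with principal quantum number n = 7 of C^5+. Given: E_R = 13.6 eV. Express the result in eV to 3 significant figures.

-9.99 eV

E_n = −E_R·Z²/n² = −13.6 × 6²/7² = -9.99 eV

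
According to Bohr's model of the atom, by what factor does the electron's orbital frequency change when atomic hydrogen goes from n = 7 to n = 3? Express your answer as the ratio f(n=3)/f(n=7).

f ∝ Z^2 · n^-3; with Z fixed, f ∝ n^-3.
f(n=3)/f(n=7) = (3/7)^-3 = 343/27

343/27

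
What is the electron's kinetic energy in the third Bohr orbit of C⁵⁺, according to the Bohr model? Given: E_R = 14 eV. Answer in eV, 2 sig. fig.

For a Coulomb orbit the virial theorem gives K = −E_n.
E_n = −E_R·Z²/n², so K = E_R·Z²/n² = 14 × 6²/3² = 56 eV

56 eV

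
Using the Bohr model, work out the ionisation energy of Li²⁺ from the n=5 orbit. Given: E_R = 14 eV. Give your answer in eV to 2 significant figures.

5.0 eV

E_n = −E_R·Z²/n² = −14 × 3²/5² eV = -5.0 eV
Ionisation energy = −E_n = 5.0 eV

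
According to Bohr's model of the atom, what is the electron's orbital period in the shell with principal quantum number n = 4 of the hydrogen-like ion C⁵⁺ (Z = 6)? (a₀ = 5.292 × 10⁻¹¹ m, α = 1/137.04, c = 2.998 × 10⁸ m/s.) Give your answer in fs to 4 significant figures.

r = n²a₀/Z = 4²·5.292 × 10⁻¹¹/6 = 1.411 × 10⁻¹⁰ m
v = Zαc/n = 6·0.007297·2.998 × 10⁸/4 = 3.282 × 10⁶ m/s
T = 2πr/v = 2.702 × 10⁻¹⁶ s = 0.2702 fs

0.2702 fs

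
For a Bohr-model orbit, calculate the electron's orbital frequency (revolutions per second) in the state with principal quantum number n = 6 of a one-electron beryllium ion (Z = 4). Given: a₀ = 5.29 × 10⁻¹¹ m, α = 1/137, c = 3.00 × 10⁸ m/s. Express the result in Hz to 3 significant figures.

r = n²a₀/Z = 4.76 × 10⁻¹⁰ m, v = Zαc/n = 1.46 × 10⁶ m/s
f = v/(2πr) = 4.88 × 10¹⁴ Hz

4.88 × 10¹⁴ Hz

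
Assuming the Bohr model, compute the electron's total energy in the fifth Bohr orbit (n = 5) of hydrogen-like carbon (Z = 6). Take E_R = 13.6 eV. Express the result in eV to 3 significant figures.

-19.6 eV

E_n = −E_R·Z²/n² = −13.6 × 6²/5² = -19.6 eV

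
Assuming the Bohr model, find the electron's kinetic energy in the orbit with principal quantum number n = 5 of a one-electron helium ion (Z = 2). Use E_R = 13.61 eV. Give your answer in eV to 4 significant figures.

2.178 eV

For a Coulomb orbit the virial theorem gives K = −E_n.
E_n = −E_R·Z²/n², so K = E_R·Z²/n² = 13.61 × 2²/5² = 2.178 eV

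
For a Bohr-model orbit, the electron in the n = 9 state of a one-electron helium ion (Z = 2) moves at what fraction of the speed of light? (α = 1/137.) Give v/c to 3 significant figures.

v_n = Zαc/n, so v/c = Zα/n = 2 × 0.00730 / 9 = 0.00162

0.00162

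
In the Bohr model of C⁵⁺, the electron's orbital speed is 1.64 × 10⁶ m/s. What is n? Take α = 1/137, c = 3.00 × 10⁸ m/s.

v_n = Zαc/n ⇒ n = Zαc/v = 6 × 0.00730 × 3.00 × 10⁸ / 1.64 × 10⁶ ≈ 8.01
n = 8

8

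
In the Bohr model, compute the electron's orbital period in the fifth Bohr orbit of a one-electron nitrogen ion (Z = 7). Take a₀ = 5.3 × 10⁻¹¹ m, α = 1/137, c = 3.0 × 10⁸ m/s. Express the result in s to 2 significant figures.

r = n²a₀/Z = 5²·5.3 × 10⁻¹¹/7 = 1.9 × 10⁻¹⁰ m
v = Zαc/n = 7·0.0073·3.0 × 10⁸/5 = 3.1 × 10⁶ m/s
T = 2πr/v = 3.9 × 10⁻¹⁶ s

3.9 × 10⁻¹⁶ s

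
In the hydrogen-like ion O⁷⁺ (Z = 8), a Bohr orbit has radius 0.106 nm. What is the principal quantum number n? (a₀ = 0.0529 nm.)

4

r_n = n²a₀/Z ⇒ n² = rZ/a₀ = 0.106 × 8 / 0.0529 ≈ 16.03
n = 4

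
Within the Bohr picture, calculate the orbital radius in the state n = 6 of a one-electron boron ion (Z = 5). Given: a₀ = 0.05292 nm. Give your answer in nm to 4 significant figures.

r_n = n²a₀/Z = 6² × 0.05292 / 5
    = 36 × 0.05292 / 5 = 0.3810 nm

0.3810 nm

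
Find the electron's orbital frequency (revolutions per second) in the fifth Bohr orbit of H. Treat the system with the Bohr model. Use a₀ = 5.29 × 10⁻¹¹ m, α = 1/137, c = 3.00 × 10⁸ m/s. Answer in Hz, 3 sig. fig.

5.27 × 10¹³ Hz

r = n²a₀/Z = 1.32 × 10⁻⁹ m, v = Zαc/n = 4.38 × 10⁵ m/s
f = v/(2πr) = 5.27 × 10¹³ Hz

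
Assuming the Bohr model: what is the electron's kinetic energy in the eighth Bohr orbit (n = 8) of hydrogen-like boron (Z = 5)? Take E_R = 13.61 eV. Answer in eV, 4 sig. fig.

For a Coulomb orbit the virial theorem gives K = −E_n.
E_n = −E_R·Z²/n², so K = E_R·Z²/n² = 13.61 × 5²/8² = 5.316 eV

5.316 eV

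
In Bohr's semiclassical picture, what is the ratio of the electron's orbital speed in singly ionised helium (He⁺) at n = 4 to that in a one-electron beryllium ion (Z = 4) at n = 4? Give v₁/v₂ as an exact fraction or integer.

v ∝ Z^1 · n^-1
v₁/v₂ = (2/4)^1 · (4/4)^-1 = 1/2

1/2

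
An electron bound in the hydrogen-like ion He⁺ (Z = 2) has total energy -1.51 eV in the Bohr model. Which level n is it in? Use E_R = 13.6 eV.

6

E_n = −E_R Z²/n² ⇒ n² = E_R Z²/(−E_n) = 13.6 × 2² / 1.51 ≈ 36.03
n = 6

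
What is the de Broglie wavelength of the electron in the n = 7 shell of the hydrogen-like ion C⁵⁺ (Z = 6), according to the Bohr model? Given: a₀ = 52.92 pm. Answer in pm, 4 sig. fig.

387.9 pm

The Bohr quantisation condition is nλ = 2πr_n.
r_n = n²a₀/Z = 432.2 pm
λ = 2πr_n/n = 2π·432.2/7 = 387.9 pm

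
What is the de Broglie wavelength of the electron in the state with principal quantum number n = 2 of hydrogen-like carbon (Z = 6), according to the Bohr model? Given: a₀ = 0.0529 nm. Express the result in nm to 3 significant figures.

The Bohr quantisation condition is nλ = 2πr_n.
r_n = n²a₀/Z = 0.0353 nm
λ = 2πr_n/n = 2π·0.0353/2 = 0.111 nm

0.111 nm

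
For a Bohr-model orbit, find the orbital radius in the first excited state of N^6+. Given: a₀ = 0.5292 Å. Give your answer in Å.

r_n = n²a₀/Z = 2² × 0.5292 / 7
    = 4 × 0.5292 / 7 = 0.3024 Å

0.3024 Å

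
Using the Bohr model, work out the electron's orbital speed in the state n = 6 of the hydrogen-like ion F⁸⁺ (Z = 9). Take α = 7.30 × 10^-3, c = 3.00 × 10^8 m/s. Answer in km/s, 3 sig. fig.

3280 km/s

v_n = Zαc/n = 9 × 0.00730 × 3.00 × 10^8 / 6
    = 3280 km/s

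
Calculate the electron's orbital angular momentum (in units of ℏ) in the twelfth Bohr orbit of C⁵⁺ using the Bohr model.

L_n = nℏ, so L/ℏ = n = 12.

12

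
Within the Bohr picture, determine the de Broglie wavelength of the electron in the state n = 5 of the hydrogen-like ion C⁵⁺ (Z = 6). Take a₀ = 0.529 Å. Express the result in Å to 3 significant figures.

The Bohr quantisation condition is nλ = 2πr_n.
r_n = n²a₀/Z = 2.20 Å
λ = 2πr_n/n = 2π·2.20/5 = 2.77 Å

2.77 Å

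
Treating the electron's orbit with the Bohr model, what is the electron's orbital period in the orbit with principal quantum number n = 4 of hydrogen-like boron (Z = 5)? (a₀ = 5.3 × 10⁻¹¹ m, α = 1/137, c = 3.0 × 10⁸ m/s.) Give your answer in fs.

0.39 fs

r = n²a₀/Z = 4²·5.3 × 10⁻¹¹/5 = 1.7 × 10⁻¹⁰ m
v = Zαc/n = 5·0.0073·3.0 × 10⁸/4 = 2.7 × 10⁶ m/s
T = 2πr/v = 3.9 × 10⁻¹⁶ s = 0.39 fs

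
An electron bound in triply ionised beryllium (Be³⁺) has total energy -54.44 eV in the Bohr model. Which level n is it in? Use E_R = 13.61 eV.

E_n = −E_R Z²/n² ⇒ n² = E_R Z²/(−E_n) = 13.61 × 4² / 54.44 ≈ 4.00
n = 2

2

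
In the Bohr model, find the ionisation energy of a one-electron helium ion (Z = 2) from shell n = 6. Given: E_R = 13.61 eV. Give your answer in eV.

E_n = −E_R·Z²/n² = −13.61 × 2²/6² eV = -1.512 eV
Ionisation energy = −E_n = 1.512 eV

1.512 eV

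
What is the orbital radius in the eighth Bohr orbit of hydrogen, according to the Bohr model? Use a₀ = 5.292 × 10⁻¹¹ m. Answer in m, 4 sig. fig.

3.387 × 10⁻⁹ m

r_n = n²a₀/Z = 8² × 5.292 × 10⁻¹¹ / 1
    = 64 × 5.292 × 10⁻¹¹ / 1 = 3.387 × 10⁻⁹ m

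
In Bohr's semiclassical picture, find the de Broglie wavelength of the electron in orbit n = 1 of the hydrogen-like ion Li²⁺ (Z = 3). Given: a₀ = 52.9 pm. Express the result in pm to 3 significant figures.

111 pm

The Bohr quantisation condition is nλ = 2πr_n.
r_n = n²a₀/Z = 17.6 pm
λ = 2πr_n/n = 2π·17.6/1 = 111 pm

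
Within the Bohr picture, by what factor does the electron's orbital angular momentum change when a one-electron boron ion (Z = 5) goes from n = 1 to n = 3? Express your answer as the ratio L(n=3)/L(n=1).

L = nℏ depends only on n, so L ∝ n.
L(n=3)/L(n=1) = (3/1)^1 = 3

3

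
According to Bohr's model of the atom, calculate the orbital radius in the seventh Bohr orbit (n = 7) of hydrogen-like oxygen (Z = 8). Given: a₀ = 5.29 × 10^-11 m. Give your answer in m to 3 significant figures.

r_n = n²a₀/Z = 7² × 5.29 × 10^-11 / 8
    = 49 × 5.29 × 10^-11 / 8 = 3.24 × 10^-10 m

3.24 × 10^-10 m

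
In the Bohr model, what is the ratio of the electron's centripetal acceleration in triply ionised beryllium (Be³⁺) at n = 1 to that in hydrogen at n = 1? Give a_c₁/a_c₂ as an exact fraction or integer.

64

a_c ∝ Z^3 · n^-4
a_c₁/a_c₂ = (4/1)^3 · (1/1)^-4 = 64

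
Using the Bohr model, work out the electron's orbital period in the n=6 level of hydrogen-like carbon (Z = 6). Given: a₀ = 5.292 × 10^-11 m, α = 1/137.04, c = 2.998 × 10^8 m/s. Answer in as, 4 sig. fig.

r = n²a₀/Z = 6²·5.292 × 10^-11/6 = 3.175 × 10^-10 m
v = Zαc/n = 6·0.007297·2.998 × 10^8/6 = 2.188 × 10^6 m/s
T = 2πr/v = 9.119 × 10^-16 s = 911.9 as

911.9 as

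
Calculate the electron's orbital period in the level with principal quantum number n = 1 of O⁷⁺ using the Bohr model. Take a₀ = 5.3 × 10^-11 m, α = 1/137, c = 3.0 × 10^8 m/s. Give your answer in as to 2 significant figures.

2.4 as

r = n²a₀/Z = 1²·5.3 × 10^-11/8 = 6.6 × 10^-12 m
v = Zαc/n = 8·0.0073·3.0 × 10^8/1 = 1.8 × 10^7 m/s
T = 2πr/v = 2.4 × 10^-18 s = 2.4 as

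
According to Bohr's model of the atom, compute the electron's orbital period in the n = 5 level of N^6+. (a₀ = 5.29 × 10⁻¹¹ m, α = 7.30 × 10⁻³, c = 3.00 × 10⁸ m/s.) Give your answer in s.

r = n²a₀/Z = 5²·5.29 × 10⁻¹¹/7 = 1.89 × 10⁻¹⁰ m
v = Zαc/n = 7·0.00730·3.00 × 10⁸/5 = 3.07 × 10⁶ m/s
T = 2πr/v = 3.87 × 10⁻¹⁶ s

3.87 × 10⁻¹⁶ s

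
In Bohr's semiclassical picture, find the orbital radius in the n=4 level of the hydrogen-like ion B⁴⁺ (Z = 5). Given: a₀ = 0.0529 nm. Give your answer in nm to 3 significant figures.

0.169 nm

r_n = n²a₀/Z = 4² × 0.0529 / 5
    = 16 × 0.0529 / 5 = 0.169 nm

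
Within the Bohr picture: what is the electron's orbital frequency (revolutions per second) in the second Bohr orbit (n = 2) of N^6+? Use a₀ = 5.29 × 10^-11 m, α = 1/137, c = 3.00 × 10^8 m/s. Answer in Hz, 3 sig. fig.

r = n²a₀/Z = 3.02 × 10^-11 m, v = Zαc/n = 7.66 × 10^6 m/s
f = v/(2πr) = 4.04 × 10^16 Hz

4.04 × 10^16 Hz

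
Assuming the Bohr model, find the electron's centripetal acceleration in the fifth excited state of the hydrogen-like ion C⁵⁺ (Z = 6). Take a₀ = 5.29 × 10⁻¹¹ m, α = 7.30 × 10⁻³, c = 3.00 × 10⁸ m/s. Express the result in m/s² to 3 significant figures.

r = n²a₀/Z = 3.17 × 10⁻¹⁰ m, v = Zαc/n = 2.19 × 10⁶ m/s
a = v²/r = (2.19 × 10⁶)² / 3.17 × 10⁻¹⁰ = 1.51 × 10²² m/s²

1.51 × 10²² m/s²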